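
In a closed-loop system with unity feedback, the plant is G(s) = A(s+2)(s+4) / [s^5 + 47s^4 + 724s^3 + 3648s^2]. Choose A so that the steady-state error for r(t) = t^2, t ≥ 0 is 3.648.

250

Lowest-order denominator term is 3648s^2, so the open loop has 2 poles at the origin → type 2 system.
K_a = lim_{s→0} s^2·G(s) = A·2·4 / 3648 = (1/456)·A.
e_ss = 2/K_a = 3.648 ⇒ K_a = 125/228 ⇒ A = (125/228)/(1/456) = 250.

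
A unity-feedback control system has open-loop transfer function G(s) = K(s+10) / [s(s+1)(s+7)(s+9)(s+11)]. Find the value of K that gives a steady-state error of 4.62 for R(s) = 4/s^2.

60

One free integrator in G(s): this is a type 1 system.
K_v = lim_{s→0} s·G(s) = K·10 / (1·7·9·11) = (10/693)·K.
e_ss = 4/K_v = 4.62 ⇒ K_v = 200/231 ⇒ K = (200/231)/(10/693) = 60.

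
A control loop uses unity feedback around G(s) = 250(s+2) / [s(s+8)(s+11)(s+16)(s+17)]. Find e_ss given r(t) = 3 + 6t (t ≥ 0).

System type = 1 (one pole at s=0). By superposition:
  • 3: tracked with zero error.
  • 6t: e_ss = 6/K_v with K_v=125/5984 → 287.232.
Total e_ss = 287.232.

287.232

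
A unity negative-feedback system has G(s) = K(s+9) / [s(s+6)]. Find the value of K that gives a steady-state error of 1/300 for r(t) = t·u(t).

200

One free integrator in G(s): this is a type 1 system.
K_v = lim_{s→0} s·G(s) = K·9 / (6) = 1.5·K.
e_ss = 1/K_v = 1/300 ⇒ K_v = 300 ⇒ K = 300/1.5 = 200.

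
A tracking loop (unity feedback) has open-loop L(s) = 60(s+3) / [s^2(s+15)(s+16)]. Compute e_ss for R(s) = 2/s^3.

8/3

Two free integrators in L(s): this is a type 2 system.
K_a = lim_{s→0} s^2·L(s) = 60·3 / (15·16) = 0.75.
r(t) = t^2 gives R(s) = 2/s^3.
e_ss = 2/K_a = 2/0.75 = 8/3.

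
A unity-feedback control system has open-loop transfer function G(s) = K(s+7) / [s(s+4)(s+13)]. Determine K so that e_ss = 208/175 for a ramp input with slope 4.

25

The open loop has one pole at the origin → type 1 system.
K_v = lim_{s→0} s·G(s) = K·7 / (4·13) = (7/52)·K.
e_ss = 4/K_v = 208/175 ⇒ K_v = 175/52 ⇒ K = (175/52)/(7/52) = 25.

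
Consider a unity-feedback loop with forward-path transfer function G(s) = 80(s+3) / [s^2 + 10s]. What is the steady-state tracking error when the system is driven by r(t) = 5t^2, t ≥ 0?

The denominator has no term below 10s — 1 pole at s=0, type 1.
K_a = lim_{s→0} s^2·G(s) = 0; the steady-state error to this parabolic input grows without bound.

infinity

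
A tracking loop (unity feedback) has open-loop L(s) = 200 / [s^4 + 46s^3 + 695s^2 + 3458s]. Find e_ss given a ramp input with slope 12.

207.48

The denominator has no term below 3458s — 1 pole at s=0, type 1.
K_v = lim_{s→0} s·L(s) = 200 / 3458 = 100/1729.
e_ss = 12/K_v = 12/(100/1729) = 207.48.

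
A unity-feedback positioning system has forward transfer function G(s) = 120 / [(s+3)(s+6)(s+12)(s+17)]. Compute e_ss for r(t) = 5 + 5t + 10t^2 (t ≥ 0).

G(s) has no factors of s in the denominator, so the system is type 0. Treating each term separately:
  • 5: e_ss = 5/(1+K_p) with K_p=5/153 → 765/158.
  • 5t: a type-0 system cannot track it, e_ss → ∞.
  • 10t^2: a type-0 system cannot track it, e_ss → ∞.
The unbounded component dominates.

infinity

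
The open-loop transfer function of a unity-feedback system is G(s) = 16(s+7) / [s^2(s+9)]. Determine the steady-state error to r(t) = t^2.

9/56

Two free integrators in G(s): this is a type 2 system.
K_a = lim_{s→0} s^2·G(s) = 16·7 / (9) = 112/9.
r(t) = t^2 gives R(s) = 2/s^3.
e_ss = 2/K_a = 2/(112/9) = 9/56.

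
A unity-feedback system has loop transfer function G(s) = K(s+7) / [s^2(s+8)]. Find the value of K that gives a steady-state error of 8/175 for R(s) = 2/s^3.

System type = 2 (two poles at s=0).
K_a = lim_{s→0} s^2·G(s) = K·7 / (8) = 0.875·K.
e_ss = 2/K_a = 8/175 ⇒ K_a = 43.75 ⇒ K = 43.75/0.875 = 50.

50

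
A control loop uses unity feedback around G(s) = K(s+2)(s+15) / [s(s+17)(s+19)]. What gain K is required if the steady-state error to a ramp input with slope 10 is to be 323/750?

250

System type = 1 (one pole at s=0).
K_v = lim_{s→0} s·G(s) = K·2·15 / (17·19) = (30/323)·K.
e_ss = 10/K_v = 323/750 ⇒ K_v = 7500/323 ⇒ K = (7500/323)/(30/323) = 250.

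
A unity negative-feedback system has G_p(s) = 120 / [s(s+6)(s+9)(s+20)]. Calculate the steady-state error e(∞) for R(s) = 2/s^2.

System type = 1 (one pole at s=0).
K_v = lim_{s→0} s·G_p(s) = 120 / (6·9·20) = 1/9.
e_ss = 2/K_v = 2/(1/9) = 18.

18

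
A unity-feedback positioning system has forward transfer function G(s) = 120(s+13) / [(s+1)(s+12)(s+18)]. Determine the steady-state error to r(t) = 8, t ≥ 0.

36/37

G(s) has no factors of s in the denominator, so the system is type 0.
K_p = lim_{s→0} G(s) = 120·13 / (1·12·18) = 65/9.
e_ss = 8/(1 + K_p) = 8/(74/9) = 36/37.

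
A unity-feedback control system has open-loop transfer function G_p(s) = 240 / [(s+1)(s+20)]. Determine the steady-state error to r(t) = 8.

G_p(s) has no factors of s in the denominator, so the system is type 0.
K_p = lim_{s→0} G_p(s) = 240 / (1·20) = 12.
e_ss = 8/(1 + K_p) = 8/13.

8/13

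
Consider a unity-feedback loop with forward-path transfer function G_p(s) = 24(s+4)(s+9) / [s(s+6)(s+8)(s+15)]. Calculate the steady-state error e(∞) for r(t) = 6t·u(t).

One free integrator in G_p(s): this is a type 1 system.
K_v = lim_{s→0} s·G_p(s) = 24·4·9 / (6·8·15) = 1.2.
e_ss = 6/K_v = 6/1.2 = 5.

5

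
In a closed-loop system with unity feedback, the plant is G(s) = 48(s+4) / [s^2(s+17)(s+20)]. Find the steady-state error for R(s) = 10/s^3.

System type = 2 (two poles at s=0).
K_a = lim_{s→0} s^2·G(s) = 48·4 / (17·20) = 48/85.
r(t) = 5t^2 gives R(s) = 10/s^3.
e_ss = 10/K_a = 10/(48/85) = 425/24.

425/24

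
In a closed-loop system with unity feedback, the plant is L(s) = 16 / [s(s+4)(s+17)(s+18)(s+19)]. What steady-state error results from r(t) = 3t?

The open loop has one pole at the origin → type 1 system.
K_v = lim_{s→0} s·L(s) = 16 / (4·17·18·19) = 2/2907.
e_ss = 3/K_v = 3/(2/2907) = 4360.5.

4360.5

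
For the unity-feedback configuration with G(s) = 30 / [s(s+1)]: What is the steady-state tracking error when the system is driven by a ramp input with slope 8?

4/15

The open loop has one pole at the origin → type 1 system.
K_v = lim_{s→0} s·G(s) = 30 / (1) = 30.
e_ss = 8/K_v = 8/30 = 4/15.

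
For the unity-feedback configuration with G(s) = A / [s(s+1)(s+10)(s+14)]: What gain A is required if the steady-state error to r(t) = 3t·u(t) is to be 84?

5

One free integrator in G(s): this is a type 1 system.
K_v = lim_{s→0} s·G(s) = A / (1·10·14) = (1/140)·A.
e_ss = 3/K_v = 84 ⇒ K_v = 1/28 ⇒ A = (1/28)/(1/140) = 5.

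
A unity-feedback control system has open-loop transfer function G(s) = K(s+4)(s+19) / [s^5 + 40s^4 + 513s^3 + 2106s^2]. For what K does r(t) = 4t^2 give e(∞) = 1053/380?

The denominator has no term below 2106s^2 — 2 poles at s=0, type 2.
K_a = lim_{s→0} s^2·G(s) = K·4·19 / 2106 = (38/1053)·K.
e_ss = 8/K_a = 1053/380 ⇒ K_a = 3040/1053 ⇒ K = (3040/1053)/(38/1053) = 80.

80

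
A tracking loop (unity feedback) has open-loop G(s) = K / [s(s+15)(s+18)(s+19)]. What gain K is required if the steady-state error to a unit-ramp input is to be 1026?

The open loop has one pole at the origin → type 1 system.
K_v = lim_{s→0} s·G(s) = K / (15·18·19) = (1/5130)·K.
e_ss = 1/K_v = 1026 ⇒ K_v = 1/1026 ⇒ K = (1/1026)/(1/5130) = 5.

5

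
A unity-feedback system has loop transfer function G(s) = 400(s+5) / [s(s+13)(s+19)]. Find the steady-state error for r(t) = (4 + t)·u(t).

0.1235

G(s) has one factor of s in the denominator, so the system is type 1. By superposition:
  • 4: tracked with zero error.
  • t: e_ss = 1/K_v with K_v=2000/247 → 0.1235.
Total e_ss = 0.1235.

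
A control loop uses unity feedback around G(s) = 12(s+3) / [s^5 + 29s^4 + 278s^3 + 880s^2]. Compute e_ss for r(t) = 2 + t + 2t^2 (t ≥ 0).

Lowest-order denominator term is 880s^2, so the open loop has 2 poles at the origin → type 2 system. Treating each term separately:
  • 2: tracked with zero error.
  • t: tracked with zero error.
  • 2t^2: e_ss = 4/K_a with K_a=9/220 → 880/9.
Total e_ss = 880/9.

880/9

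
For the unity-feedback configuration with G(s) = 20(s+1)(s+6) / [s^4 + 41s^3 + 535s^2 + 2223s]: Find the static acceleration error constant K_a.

0

Lowest-order denominator term is 2223s, so the open loop has 1 pole at the origin → type 1 system.
K_a = lim_{s→0} s^2·G(s) = 0 (the extra factor of s kills the finite limit).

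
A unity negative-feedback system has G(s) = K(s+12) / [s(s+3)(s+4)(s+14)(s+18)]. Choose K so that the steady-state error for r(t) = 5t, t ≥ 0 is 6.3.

200

One free integrator in G(s): this is a type 1 system.
K_v = lim_{s→0} s·G(s) = K·12 / (3·4·14·18) = (1/252)·K.
e_ss = 5/K_v = 6.3 ⇒ K_v = 50/63 ⇒ K = (50/63)/(1/252) = 200.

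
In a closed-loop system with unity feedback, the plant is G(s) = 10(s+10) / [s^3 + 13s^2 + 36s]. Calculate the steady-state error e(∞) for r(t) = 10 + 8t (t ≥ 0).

Factoring s from the denominator leaves a polynomial with constant term 36, so the system is type 1. Taking each input component in turn:
  • 10: tracked with zero error.
  • 8t: e_ss = 8/K_v with K_v=25/9 → 2.88.
Total e_ss = 2.88.

2.88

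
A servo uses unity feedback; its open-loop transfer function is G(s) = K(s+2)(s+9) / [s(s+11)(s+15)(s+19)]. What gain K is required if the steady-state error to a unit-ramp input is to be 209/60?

50

One free integrator in G(s): this is a type 1 system.
K_v = lim_{s→0} s·G(s) = K·2·9 / (11·15·19) = (6/1045)·K.
e_ss = 1/K_v = 209/60 ⇒ K_v = 60/209 ⇒ K = (60/209)/(6/1045) = 50.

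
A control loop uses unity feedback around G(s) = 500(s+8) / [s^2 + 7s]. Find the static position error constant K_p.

K_p = lim_{s→0} G(s); with 1 pole at the origin the limit diverges, so K_p = ∞.

infinity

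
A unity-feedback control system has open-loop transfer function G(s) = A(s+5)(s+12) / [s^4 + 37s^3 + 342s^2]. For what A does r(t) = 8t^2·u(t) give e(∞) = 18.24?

Lowest-order denominator term is 342s^2, so the open loop has 2 poles at the origin → type 2 system.
K_a = lim_{s→0} s^2·G(s) = A·5·12 / 342 = (10/57)·A.
e_ss = 16/K_a = 18.24 ⇒ K_a = 50/57 ⇒ A = (50/57)/(10/57) = 5.

5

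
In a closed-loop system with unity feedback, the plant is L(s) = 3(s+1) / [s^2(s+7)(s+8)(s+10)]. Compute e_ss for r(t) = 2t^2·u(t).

System type = 2 (two poles at s=0).
K_a = lim_{s→0} s^2·L(s) = 3·1 / (7·8·10) = 3/560.
r(t) = 2t^2 gives R(s) = 4/s^3.
e_ss = 4/K_a = 4/(3/560) = 2240/3.

2240/3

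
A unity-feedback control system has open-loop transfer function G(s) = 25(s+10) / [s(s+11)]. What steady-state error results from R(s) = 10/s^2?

0.44

One free integrator in G(s): this is a type 1 system.
K_v = lim_{s→0} s·G(s) = 25·10 / (11) = 250/11.
e_ss = 10/K_v = 10/(250/11) = 0.44.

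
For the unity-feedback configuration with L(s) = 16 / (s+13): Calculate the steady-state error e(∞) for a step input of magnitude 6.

L(s) has no factors of s in the denominator, so the system is type 0.
K_p = lim_{s→0} L(s) = 16 / (13) = 16/13.
e_ss = 6/(1 + K_p) = 6/(29/13) = 78/29.

78/29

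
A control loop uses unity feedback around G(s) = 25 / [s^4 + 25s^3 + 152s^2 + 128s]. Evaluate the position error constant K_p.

K_p = lim_{s→0} G(s); with 1 pole at the origin the limit diverges, so K_p = ∞.

infinity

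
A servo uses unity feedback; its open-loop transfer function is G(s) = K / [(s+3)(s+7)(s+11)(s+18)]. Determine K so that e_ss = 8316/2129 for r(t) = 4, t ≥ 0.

100

No free integrators in G(s): this is a type 0 system.
K_p = lim_{s→0} G(s) = K / (3·7·11·18) = (1/4158)·K.
e_ss = 4/(1 + K_p) = 8316/2129 ⇒ 1 + (1/4158)·K = 2129/2079 ⇒ K = 100.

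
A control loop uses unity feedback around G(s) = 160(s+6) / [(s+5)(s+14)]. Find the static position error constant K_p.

No free integrators in G(s): this is a type 0 system.
K_p = lim_{s→0} G(s) = 160·6 / (5·14) = 96/7.

96/7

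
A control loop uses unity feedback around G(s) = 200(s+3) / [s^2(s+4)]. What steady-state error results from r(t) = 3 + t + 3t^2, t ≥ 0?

G(s) has two factors of s in the denominator, so the system is type 2. Treating each term separately:
  • 3: tracked with zero error.
  • t: tracked with zero error.
  • 3t^2: e_ss = 6/K_a with K_a=150 → 0.04.
Total e_ss = 0.04.

0.04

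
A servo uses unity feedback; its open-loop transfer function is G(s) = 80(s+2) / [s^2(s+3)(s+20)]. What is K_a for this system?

The open loop has two poles at the origin → type 2 system.
K_a = lim_{s→0} s^2·G(s) = 80·2 / (3·20) = 8/3.

8/3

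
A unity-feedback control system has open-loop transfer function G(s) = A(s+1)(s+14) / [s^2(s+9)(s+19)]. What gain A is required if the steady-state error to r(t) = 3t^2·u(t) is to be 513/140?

G(s) has two factors of s in the denominator, so the system is type 2.
K_a = lim_{s→0} s^2·G(s) = A·1·14 / (9·19) = (14/171)·A.
e_ss = 6/K_a = 513/140 ⇒ K_a = 280/171 ⇒ A = (280/171)/(14/171) = 20.

20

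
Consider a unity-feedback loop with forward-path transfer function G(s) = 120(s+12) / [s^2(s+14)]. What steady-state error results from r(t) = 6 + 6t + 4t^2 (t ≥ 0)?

G(s) has two factors of s in the denominator, so the system is type 2. Taking each input component in turn:
  • 6: tracked with zero error.
  • 6t: tracked with zero error.
  • 4t^2: e_ss = 8/K_a with K_a=720/7 → 7/90.
Total e_ss = 7/90.

7/90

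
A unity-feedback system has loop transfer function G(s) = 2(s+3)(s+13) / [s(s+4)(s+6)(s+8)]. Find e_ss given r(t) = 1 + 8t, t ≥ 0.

256/13

One free integrator in G(s): this is a type 1 system. Taking each input component in turn:
  • 1: tracked with zero error.
  • 8t: e_ss = 8/K_v with K_v=13/32 → 256/13.
Total e_ss = 256/13.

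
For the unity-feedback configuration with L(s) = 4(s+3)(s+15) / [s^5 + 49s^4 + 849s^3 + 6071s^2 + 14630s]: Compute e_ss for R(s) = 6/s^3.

The denominator has no term below 14630s — 1 pole at s=0, type 1.
For a type-1 system K_a = 0, so e_ss to a parabolic input is unbounded.

infinity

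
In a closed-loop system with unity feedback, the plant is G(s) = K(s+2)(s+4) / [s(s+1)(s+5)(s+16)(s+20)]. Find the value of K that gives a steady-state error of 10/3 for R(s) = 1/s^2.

One free integrator in G(s): this is a type 1 system.
K_v = lim_{s→0} s·G(s) = K·2·4 / (1·5·16·20) = 0.005·K.
e_ss = 1/K_v = 10/3 ⇒ K_v = 0.3 ⇒ K = 0.3/0.005 = 60.

60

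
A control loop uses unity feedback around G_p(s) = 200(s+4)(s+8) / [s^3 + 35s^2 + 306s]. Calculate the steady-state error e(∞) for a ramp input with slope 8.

The denominator has no term below 306s — 1 pole at s=0, type 1.
K_v = lim_{s→0} s·G_p(s) = 200·4·8 / 306 = 3200/153.
e_ss = 8/K_v = 8/(3200/153) = 0.3825.

0.3825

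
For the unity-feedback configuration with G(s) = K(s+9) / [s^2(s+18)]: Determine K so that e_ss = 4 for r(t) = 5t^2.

System type = 2 (two poles at s=0).
K_a = lim_{s→0} s^2·G(s) = K·9 / (18) = 0.5·K.
e_ss = 10/K_a = 4 ⇒ K_a = 2.5 ⇒ K = 2.5/0.5 = 5.

5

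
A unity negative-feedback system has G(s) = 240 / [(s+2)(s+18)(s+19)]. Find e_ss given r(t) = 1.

The open loop has no poles at the origin → type 0 system.
K_p = lim_{s→0} G(s) = 240 / (2·18·19) = 20/57.
e_ss = 1/(1 + K_p) = 1/(77/57) = 57/77.

57/77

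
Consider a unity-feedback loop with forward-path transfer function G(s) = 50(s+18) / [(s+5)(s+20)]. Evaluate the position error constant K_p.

9

G(s) has no factors of s in the denominator, so the system is type 0.
K_p = lim_{s→0} G(s) = 50·18 / (5·20) = 9.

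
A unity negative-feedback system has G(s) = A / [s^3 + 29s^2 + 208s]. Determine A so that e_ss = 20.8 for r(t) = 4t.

40

Lowest-order denominator term is 208s, so the open loop has 1 pole at the origin → type 1 system.
K_v = lim_{s→0} s·G(s) = A / 208 = (1/208)·A.
e_ss = 4/K_v = 20.8 ⇒ K_v = 5/26 ⇒ A = (5/26)/(1/208) = 40.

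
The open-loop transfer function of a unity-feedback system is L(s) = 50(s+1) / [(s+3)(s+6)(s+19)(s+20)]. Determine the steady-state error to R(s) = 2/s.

System type = 0 (no poles at s=0).
K_p = lim_{s→0} L(s) = 50·1 / (3·6·19·20) = 5/684.
e_ss = 2/(1 + K_p) = 2/(689/684) = 1368/689.

1368/689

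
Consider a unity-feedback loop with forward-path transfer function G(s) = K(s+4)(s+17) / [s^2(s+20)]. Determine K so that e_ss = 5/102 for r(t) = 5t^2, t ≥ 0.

60

System type = 2 (two poles at s=0).
K_a = lim_{s→0} s^2·G(s) = K·4·17 / (20) = 3.4·K.
e_ss = 10/K_a = 5/102 ⇒ K_a = 204 ⇒ K = 204/3.4 = 60.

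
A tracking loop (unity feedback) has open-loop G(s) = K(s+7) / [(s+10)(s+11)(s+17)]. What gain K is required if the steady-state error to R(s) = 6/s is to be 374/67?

The open loop has no poles at the origin → type 0 system.
K_p = lim_{s→0} G(s) = K·7 / (10·11·17) = (7/1870)·K.
e_ss = 6/(1 + K_p) = 374/67 ⇒ 1 + (7/1870)·K = 201/187 ⇒ K = 20.

20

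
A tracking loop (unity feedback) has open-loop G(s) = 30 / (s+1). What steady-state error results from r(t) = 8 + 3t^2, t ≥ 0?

infinity

G(s) has no factors of s in the denominator, so the system is type 0. By superposition:
  • 8: e_ss = 8/(1+K_p) with K_p=30 → 8/31.
  • 3t^2: a type-0 system cannot track it, e_ss → ∞.
The unbounded component dominates.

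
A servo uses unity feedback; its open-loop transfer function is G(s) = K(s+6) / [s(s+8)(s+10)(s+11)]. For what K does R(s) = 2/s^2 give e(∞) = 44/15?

One free integrator in G(s): this is a type 1 system.
K_v = lim_{s→0} s·G(s) = K·6 / (8·10·11) = (3/440)·K.
e_ss = 2/K_v = 44/15 ⇒ K_v = 15/22 ⇒ K = (15/22)/(3/440) = 100.

100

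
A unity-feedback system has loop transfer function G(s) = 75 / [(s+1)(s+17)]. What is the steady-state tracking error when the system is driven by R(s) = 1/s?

17/92

G(s) has no factors of s in the denominator, so the system is type 0.
K_p = lim_{s→0} G(s) = 75 / (1·17) = 75/17.
e_ss = 1/(1 + K_p) = 1/(92/17) = 17/92.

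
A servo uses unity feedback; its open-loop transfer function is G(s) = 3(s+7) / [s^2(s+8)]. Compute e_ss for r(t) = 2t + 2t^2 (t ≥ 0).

System type = 2 (two poles at s=0). Treating each term separately:
  • 2t: tracked with zero error.
  • 2t^2: e_ss = 4/K_a with K_a=2.625 → 32/21.
Total e_ss = 32/21.

32/21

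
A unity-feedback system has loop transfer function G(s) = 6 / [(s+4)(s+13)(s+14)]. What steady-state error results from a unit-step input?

System type = 0 (no poles at s=0).
K_p = lim_{s→0} G(s) = 6 / (4·13·14) = 3/364.
e_ss = 1/(1 + K_p) = 1/(367/364) = 364/367.

364/367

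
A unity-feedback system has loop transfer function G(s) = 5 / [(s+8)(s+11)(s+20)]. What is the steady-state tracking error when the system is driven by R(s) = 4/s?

No free integrators in G(s): this is a type 0 system.
K_p = lim_{s→0} G(s) = 5 / (8·11·20) = 1/352.
e_ss = 4/(1 + K_p) = 4/(353/352) = 1408/353.

1408/353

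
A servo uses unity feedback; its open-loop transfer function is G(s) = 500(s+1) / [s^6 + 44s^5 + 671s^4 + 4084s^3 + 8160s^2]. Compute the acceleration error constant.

Lowest-order denominator term is 8160s^2, so the open loop has 2 poles at the origin → type 2 system.
K_a = lim_{s→0} s^2·G(s) = 500·1 / 8160 = 25/408.

25/408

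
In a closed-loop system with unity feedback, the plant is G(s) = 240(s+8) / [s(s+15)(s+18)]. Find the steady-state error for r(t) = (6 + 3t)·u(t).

27/64

One free integrator in G(s): this is a type 1 system. Treating each term separately:
  • 6: tracked with zero error.
  • 3t: e_ss = 3/K_v with K_v=64/9 → 27/64.
Total e_ss = 27/64.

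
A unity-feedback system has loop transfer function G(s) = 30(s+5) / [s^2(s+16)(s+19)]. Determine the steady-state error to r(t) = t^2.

304/75

The open loop has two poles at the origin → type 2 system.
K_a = lim_{s→0} s^2·G(s) = 30·5 / (16·19) = 75/152.
r(t) = t^2 gives R(s) = 2/s^3.
e_ss = 2/K_a = 2/(75/152) = 304/75.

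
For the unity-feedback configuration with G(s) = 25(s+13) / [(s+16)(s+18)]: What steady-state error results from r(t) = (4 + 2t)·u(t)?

infinity

No free integrators in G(s): this is a type 0 system. Taking each input component in turn:
  • 4: e_ss = 4/(1+K_p) with K_p=325/288 → 1152/613.
  • 2t: a type-0 system cannot track it, e_ss → ∞.
The unbounded component dominates.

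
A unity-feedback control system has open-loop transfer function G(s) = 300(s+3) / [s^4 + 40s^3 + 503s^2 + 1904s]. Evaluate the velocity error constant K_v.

The denominator has no term below 1904s — 1 pole at s=0, type 1.
K_v = lim_{s→0} s·G(s) = 300·3 / 1904 = 225/476.

225/476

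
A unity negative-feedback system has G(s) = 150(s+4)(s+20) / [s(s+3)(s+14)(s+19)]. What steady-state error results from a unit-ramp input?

System type = 1 (one pole at s=0).
K_v = lim_{s→0} s·G(s) = 150·4·20 / (3·14·19) = 2000/133.
e_ss = 1/K_v = 1/(2000/133) = 0.0665.

0.0665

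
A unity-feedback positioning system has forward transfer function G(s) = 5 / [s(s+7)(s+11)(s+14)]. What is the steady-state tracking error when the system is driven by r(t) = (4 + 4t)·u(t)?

System type = 1 (one pole at s=0). By superposition:
  • 4: tracked with zero error.
  • 4t: e_ss = 4/K_v with K_v=5/1078 → 862.4.
Total e_ss = 862.4.

862.4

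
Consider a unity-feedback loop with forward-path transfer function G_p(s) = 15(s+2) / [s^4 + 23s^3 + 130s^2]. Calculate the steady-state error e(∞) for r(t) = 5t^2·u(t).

Factoring s^2 from the denominator leaves a polynomial with constant term 130, so the system is type 2.
K_a = lim_{s→0} s^2·G_p(s) = 15·2 / 130 = 3/13.
r(t) = 5t^2 gives R(s) = 10/s^3.
e_ss = 10/K_a = 10/(3/13) = 130/3.

130/3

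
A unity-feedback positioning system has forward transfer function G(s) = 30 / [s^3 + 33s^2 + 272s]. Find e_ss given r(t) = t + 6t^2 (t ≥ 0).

Factoring s from the denominator leaves a polynomial with constant term 272, so the system is type 1. By superposition:
  • t: e_ss = 1/K_v with K_v=15/136 → 136/15.
  • 6t^2: a type-1 system cannot track it, e_ss → ∞.
The unbounded component dominates.

infinity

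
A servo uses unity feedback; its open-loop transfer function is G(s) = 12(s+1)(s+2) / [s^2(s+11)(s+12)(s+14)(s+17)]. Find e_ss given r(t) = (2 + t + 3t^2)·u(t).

The open loop has two poles at the origin → type 2 system. By superposition:
  • 2: tracked with zero error.
  • t: tracked with zero error.
  • 3t^2: e_ss = 6/K_a with K_a=1/1309 → 7854.
Total e_ss = 7854.

7854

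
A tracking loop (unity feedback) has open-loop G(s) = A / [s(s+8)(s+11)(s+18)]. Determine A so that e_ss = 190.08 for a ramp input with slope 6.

50

G(s) has one factor of s in the denominator, so the system is type 1.
K_v = lim_{s→0} s·G(s) = A / (8·11·18) = (1/1584)·A.
e_ss = 6/K_v = 190.08 ⇒ K_v = 25/792 ⇒ A = (25/792)/(1/1584) = 50.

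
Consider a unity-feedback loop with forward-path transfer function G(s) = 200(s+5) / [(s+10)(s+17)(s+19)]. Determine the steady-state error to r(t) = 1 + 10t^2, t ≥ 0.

infinity

No free integrators in G(s): this is a type 0 system. By superposition:
  • 1: e_ss = 1/(1+K_p) with K_p=100/323 → 323/423.
  • 10t^2: a type-0 system cannot track it, e_ss → ∞.
The unbounded component dominates.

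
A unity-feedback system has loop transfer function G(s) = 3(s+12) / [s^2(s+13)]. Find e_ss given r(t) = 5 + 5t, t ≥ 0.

0

System type = 2 (two poles at s=0). By superposition:
  • 5: tracked with zero error.
  • 5t: tracked with zero error.
Total e_ss = 0.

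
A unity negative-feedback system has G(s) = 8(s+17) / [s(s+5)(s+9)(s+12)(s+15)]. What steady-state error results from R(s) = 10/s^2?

G(s) has one factor of s in the denominator, so the system is type 1.
K_v = lim_{s→0} s·G(s) = 8·17 / (5·9·12·15) = 34/2025.
e_ss = 10/K_v = 10/(34/2025) = 10125/17.

10125/17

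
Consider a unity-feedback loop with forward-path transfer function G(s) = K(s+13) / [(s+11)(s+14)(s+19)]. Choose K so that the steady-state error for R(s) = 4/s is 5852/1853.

60

System type = 0 (no poles at s=0).
K_p = lim_{s→0} G(s) = K·13 / (11·14·19) = (13/2926)·K.
e_ss = 4/(1 + K_p) = 5852/1853 ⇒ 1 + (13/2926)·K = 1853/1463 ⇒ K = 60.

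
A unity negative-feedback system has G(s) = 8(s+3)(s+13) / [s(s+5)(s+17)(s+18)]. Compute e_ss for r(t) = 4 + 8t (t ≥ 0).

510/13

System type = 1 (one pole at s=0). Taking each input component in turn:
  • 4: tracked with zero error.
  • 8t: e_ss = 8/K_v with K_v=52/255 → 510/13.
Total e_ss = 510/13.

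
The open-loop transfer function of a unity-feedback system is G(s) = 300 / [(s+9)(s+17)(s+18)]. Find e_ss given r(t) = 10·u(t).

The open loop has no poles at the origin → type 0 system.
K_p = lim_{s→0} G(s) = 300 / (9·17·18) = 50/459.
e_ss = 10/(1 + K_p) = 10/(509/459) = 4590/509.

4590/509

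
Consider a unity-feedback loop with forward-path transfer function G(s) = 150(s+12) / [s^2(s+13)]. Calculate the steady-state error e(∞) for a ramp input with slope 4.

0

Two free integrators in G(s): this is a type 2 system.
K_v = ∞ for a type-2 system; e_ss to a ramp is zero.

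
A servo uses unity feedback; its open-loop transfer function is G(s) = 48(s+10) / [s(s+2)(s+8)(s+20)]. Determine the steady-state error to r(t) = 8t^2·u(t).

infinity

System type = 1 (one pole at s=0).
For a type-1 system K_a = 0, so e_ss to a parabolic input is unbounded.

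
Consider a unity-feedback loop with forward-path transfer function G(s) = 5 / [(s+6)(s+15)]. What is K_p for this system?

System type = 0 (no poles at s=0).
K_p = lim_{s→0} G(s) = 5 / (6·15) = 1/18.

1/18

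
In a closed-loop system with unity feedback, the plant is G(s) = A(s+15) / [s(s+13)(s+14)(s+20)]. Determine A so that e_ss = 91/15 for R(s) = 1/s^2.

The open loop has one pole at the origin → type 1 system.
K_v = lim_{s→0} s·G(s) = A·15 / (13·14·20) = (3/728)·A.
e_ss = 1/K_v = 91/15 ⇒ K_v = 15/91 ⇒ A = (15/91)/(3/728) = 40.

40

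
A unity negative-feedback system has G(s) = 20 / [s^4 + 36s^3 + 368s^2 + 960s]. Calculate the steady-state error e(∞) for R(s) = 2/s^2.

96

Factoring s from the denominator leaves a polynomial with constant term 960, so the system is type 1.
K_v = lim_{s→0} s·G(s) = 20 / 960 = 1/48.
e_ss = 2/K_v = 2/(1/48) = 96.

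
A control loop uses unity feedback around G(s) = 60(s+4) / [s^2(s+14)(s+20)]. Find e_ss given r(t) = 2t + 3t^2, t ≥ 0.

7

The open loop has two poles at the origin → type 2 system. Taking each input component in turn:
  • 2t: tracked with zero error.
  • 3t^2: e_ss = 6/K_a with K_a=6/7 → 7.
Total e_ss = 7.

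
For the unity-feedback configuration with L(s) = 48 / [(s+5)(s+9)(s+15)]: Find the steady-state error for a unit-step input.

No free integrators in L(s): this is a type 0 system.
K_p = lim_{s→0} L(s) = 48 / (5·9·15) = 16/225.
e_ss = 1/(1 + K_p) = 1/(241/225) = 225/241.

225/241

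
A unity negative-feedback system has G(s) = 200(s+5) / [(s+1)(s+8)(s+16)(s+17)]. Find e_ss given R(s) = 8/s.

2176/397

System type = 0 (no poles at s=0).
K_p = lim_{s→0} G(s) = 200·5 / (1·8·16·17) = 125/272.
e_ss = 8/(1 + K_p) = 8/(397/272) = 2176/397.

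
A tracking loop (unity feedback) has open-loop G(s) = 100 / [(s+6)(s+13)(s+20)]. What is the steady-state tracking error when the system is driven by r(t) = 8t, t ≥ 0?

The open loop has no poles at the origin → type 0 system.
K_v = lim_{s→0} s·G(s) = 0; the steady-state error to this ramp input grows without bound.

infinity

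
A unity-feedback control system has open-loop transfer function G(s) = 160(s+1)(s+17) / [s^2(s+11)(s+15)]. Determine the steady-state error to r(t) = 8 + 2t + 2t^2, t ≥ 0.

G(s) has two factors of s in the denominator, so the system is type 2. Treating each term separately:
  • 8: tracked with zero error.
  • 2t: tracked with zero error.
  • 2t^2: e_ss = 4/K_a with K_a=544/33 → 33/136.
Total e_ss = 33/136.

33/136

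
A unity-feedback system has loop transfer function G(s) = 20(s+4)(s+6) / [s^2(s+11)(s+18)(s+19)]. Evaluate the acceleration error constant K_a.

80/627

The open loop has two poles at the origin → type 2 system.
K_a = lim_{s→0} s^2·G(s) = 20·4·6 / (11·18·19) = 80/627.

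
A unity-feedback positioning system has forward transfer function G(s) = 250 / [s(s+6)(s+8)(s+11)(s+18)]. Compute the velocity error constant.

G(s) has one factor of s in the denominator, so the system is type 1.
K_v = lim_{s→0} s·G(s) = 250 / (6·8·11·18) = 125/4752.

125/4752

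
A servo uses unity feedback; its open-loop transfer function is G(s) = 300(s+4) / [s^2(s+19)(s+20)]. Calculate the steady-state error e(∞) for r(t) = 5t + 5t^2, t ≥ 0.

19/6

The open loop has two poles at the origin → type 2 system. Treating each term separately:
  • 5t: tracked with zero error.
  • 5t^2: e_ss = 10/K_a with K_a=60/19 → 19/6.
Total e_ss = 19/6.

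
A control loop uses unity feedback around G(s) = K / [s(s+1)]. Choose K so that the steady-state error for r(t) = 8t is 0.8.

The open loop has one pole at the origin → type 1 system.
K_v = lim_{s→0} s·G(s) = K / (1) = 1·K.
e_ss = 8/K_v = 0.8 ⇒ K_v = 10 ⇒ K = 10/1 = 10.

10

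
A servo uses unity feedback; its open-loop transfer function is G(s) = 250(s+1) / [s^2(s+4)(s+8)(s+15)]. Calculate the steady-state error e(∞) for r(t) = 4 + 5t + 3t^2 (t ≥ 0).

11.52

Two free integrators in G(s): this is a type 2 system. By superposition:
  • 4: tracked with zero error.
  • 5t: tracked with zero error.
  • 3t^2: e_ss = 6/K_a with K_a=25/48 → 11.52.
Total e_ss = 11.52.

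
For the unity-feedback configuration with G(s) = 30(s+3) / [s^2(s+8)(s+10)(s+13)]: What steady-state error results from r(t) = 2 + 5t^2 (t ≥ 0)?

System type = 2 (two poles at s=0). Treating each term separately:
  • 2: tracked with zero error.
  • 5t^2: e_ss = 10/K_a with K_a=9/104 → 1040/9.
Total e_ss = 1040/9.

1040/9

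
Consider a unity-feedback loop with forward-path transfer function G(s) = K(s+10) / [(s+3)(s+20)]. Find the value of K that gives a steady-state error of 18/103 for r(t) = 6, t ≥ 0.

The open loop has no poles at the origin → type 0 system.
K_p = lim_{s→0} G(s) = K·10 / (3·20) = (1/6)·K.
e_ss = 6/(1 + K_p) = 18/103 ⇒ 1 + (1/6)·K = 103/3 ⇒ K = 200.

200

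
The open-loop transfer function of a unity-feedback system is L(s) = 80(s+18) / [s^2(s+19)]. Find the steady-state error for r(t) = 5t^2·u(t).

L(s) has two factors of s in the denominator, so the system is type 2.
K_a = lim_{s→0} s^2·L(s) = 80·18 / (19) = 1440/19.
r(t) = 5t^2 gives R(s) = 10/s^3.
e_ss = 10/K_a = 10/(1440/19) = 19/144.

19/144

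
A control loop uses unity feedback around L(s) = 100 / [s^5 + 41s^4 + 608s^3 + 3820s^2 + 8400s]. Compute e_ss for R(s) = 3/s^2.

252

The denominator has no term below 8400s — 1 pole at s=0, type 1.
K_v = lim_{s→0} s·L(s) = 100 / 8400 = 1/84.
e_ss = 3/K_v = 3/(1/84) = 252.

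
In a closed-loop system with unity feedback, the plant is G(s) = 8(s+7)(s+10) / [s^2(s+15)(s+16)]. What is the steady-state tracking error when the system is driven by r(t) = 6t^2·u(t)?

36/7

Two free integrators in G(s): this is a type 2 system.
K_a = lim_{s→0} s^2·G(s) = 8·7·10 / (15·16) = 7/3.
r(t) = 6t^2 gives R(s) = 12/s^3.
e_ss = 12/K_a = 12/(7/3) = 36/7.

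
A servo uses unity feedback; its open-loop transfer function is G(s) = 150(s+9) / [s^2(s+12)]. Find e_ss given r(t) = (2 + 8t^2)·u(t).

System type = 2 (two poles at s=0). Taking each input component in turn:
  • 2: tracked with zero error.
  • 8t^2: e_ss = 16/K_a with K_a=112.5 → 32/225.
Total e_ss = 32/225.

32/225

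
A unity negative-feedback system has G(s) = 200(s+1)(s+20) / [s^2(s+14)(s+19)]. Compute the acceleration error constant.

2000/133

G(s) has two factors of s in the denominator, so the system is type 2.
K_a = lim_{s→0} s^2·G(s) = 200·1·20 / (14·19) = 2000/133.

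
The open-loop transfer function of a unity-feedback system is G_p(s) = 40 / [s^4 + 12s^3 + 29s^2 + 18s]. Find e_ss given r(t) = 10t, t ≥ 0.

4.5

The denominator has no term below 18s — 1 pole at s=0, type 1.
K_v = lim_{s→0} s·G_p(s) = 40 / 18 = 20/9.
e_ss = 10/K_v = 10/(20/9) = 4.5.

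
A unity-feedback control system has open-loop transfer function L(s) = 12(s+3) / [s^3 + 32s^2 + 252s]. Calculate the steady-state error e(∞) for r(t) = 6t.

The denominator has no term below 252s — 1 pole at s=0, type 1.
K_v = lim_{s→0} s·L(s) = 12·3 / 252 = 1/7.
e_ss = 6/K_v = 6/(1/7) = 42.

42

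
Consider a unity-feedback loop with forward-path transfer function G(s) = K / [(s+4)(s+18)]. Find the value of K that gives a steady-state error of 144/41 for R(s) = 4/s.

10

The open loop has no poles at the origin → type 0 system.
K_p = lim_{s→0} G(s) = K / (4·18) = (1/72)·K.
e_ss = 4/(1 + K_p) = 144/41 ⇒ 1 + (1/72)·K = 41/36 ⇒ K = 10.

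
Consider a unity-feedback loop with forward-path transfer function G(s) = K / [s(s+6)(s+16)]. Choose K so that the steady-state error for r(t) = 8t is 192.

The open loop has one pole at the origin → type 1 system.
K_v = lim_{s→0} s·G(s) = K / (6·16) = (1/96)·K.
e_ss = 8/K_v = 192 ⇒ K_v = 1/24 ⇒ K = (1/24)/(1/96) = 4.

4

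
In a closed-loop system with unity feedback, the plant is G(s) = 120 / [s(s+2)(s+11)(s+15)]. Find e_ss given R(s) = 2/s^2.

System type = 1 (one pole at s=0).
K_v = lim_{s→0} s·G(s) = 120 / (2·11·15) = 4/11.
e_ss = 2/K_v = 2/(4/11) = 5.5.

5.5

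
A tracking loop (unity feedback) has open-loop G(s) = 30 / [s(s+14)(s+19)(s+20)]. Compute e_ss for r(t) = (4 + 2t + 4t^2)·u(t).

infinity

G(s) has one factor of s in the denominator, so the system is type 1. By superposition:
  • 4: tracked with zero error.
  • 2t: e_ss = 2/K_v with K_v=3/532 → 1064/3.
  • 4t^2: a type-1 system cannot track it, e_ss → ∞.
The unbounded component dominates.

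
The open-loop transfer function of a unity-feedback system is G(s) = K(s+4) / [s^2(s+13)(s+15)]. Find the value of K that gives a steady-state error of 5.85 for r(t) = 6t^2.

Two free integrators in G(s): this is a type 2 system.
K_a = lim_{s→0} s^2·G(s) = K·4 / (13·15) = (4/195)·K.
e_ss = 12/K_a = 5.85 ⇒ K_a = 80/39 ⇒ K = (80/39)/(4/195) = 100.

100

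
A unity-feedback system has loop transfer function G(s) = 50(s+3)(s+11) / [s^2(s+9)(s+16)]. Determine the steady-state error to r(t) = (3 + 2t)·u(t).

System type = 2 (two poles at s=0). Taking each input component in turn:
  • 3: tracked with zero error.
  • 2t: tracked with zero error.
Total e_ss = 0.

0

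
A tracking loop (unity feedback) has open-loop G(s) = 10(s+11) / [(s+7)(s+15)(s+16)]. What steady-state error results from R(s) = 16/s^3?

infinity

G(s) has no factors of s in the denominator, so the system is type 0.
For a type-0 system K_a = 0, so e_ss to a parabolic input is unbounded.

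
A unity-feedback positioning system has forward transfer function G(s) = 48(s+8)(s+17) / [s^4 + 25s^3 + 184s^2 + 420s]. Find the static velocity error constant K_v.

The denominator has no term below 420s — 1 pole at s=0, type 1.
K_v = lim_{s→0} s·G(s) = 48·8·17 / 420 = 544/35.

544/35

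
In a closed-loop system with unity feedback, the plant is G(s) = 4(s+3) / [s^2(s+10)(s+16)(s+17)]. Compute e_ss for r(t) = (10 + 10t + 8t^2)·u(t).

10880/3

System type = 2 (two poles at s=0). Treating each term separately:
  • 10: tracked with zero error.
  • 10t: tracked with zero error.
  • 8t^2: e_ss = 16/K_a with K_a=3/680 → 10880/3.
Total e_ss = 10880/3.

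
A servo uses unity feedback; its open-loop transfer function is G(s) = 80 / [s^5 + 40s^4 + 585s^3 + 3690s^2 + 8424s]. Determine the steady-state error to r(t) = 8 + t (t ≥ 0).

105.3

Factoring s from the denominator leaves a polynomial with constant term 8424, so the system is type 1. Taking each input component in turn:
  • 8: tracked with zero error.
  • t: e_ss = 1/K_v with K_v=10/1053 → 105.3.
Total e_ss = 105.3.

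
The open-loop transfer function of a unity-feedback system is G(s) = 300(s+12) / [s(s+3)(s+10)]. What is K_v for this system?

120

One free integrator in G(s): this is a type 1 system.
K_v = lim_{s→0} s·G(s) = 300·12 / (3·10) = 120.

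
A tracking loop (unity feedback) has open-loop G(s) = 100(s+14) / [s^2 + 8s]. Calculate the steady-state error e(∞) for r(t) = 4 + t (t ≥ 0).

The denominator has no term below 8s — 1 pole at s=0, type 1. Treating each term separately:
  • 4: tracked with zero error.
  • t: e_ss = 1/K_v with K_v=175 → 1/175.
Total e_ss = 1/175.

1/175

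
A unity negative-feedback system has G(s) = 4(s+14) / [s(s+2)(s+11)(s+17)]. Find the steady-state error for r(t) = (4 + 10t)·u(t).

G(s) has one factor of s in the denominator, so the system is type 1. Treating each term separately:
  • 4: tracked with zero error.
  • 10t: e_ss = 10/K_v with K_v=28/187 → 935/14.
Total e_ss = 935/14.

935/14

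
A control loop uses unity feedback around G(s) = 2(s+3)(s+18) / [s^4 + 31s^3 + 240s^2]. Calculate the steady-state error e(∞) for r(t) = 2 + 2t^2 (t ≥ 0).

Lowest-order denominator term is 240s^2, so the open loop has 2 poles at the origin → type 2 system. Treating each term separately:
  • 2: tracked with zero error.
  • 2t^2: e_ss = 4/K_a with K_a=0.45 → 80/9.
Total e_ss = 80/9.

80/9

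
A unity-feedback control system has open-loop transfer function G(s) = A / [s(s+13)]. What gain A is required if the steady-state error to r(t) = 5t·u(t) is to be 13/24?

120

System type = 1 (one pole at s=0).
K_v = lim_{s→0} s·G(s) = A / (13) = (1/13)·A.
e_ss = 5/K_v = 13/24 ⇒ K_v = 120/13 ⇒ A = (120/13)/(1/13) = 120.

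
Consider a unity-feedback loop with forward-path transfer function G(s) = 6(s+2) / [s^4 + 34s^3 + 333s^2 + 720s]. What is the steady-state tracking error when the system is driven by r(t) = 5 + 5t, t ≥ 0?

Lowest-order denominator term is 720s, so the open loop has 1 pole at the origin → type 1 system. Treating each term separately:
  • 5: tracked with zero error.
  • 5t: e_ss = 5/K_v with K_v=1/60 → 300.
Total e_ss = 300.

300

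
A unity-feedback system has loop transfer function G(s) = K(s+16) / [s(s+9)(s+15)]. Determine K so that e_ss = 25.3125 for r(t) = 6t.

System type = 1 (one pole at s=0).
K_v = lim_{s→0} s·G(s) = K·16 / (9·15) = (16/135)·K.
e_ss = 6/K_v = 25.3125 ⇒ K_v = 32/135 ⇒ K = (32/135)/(16/135) = 2.

2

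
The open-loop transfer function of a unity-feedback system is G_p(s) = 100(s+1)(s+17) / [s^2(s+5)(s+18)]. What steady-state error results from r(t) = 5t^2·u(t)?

9/17

Two free integrators in G_p(s): this is a type 2 system.
K_a = lim_{s→0} s^2·G_p(s) = 100·1·17 / (5·18) = 170/9.
r(t) = 5t^2 gives R(s) = 10/s^3.
e_ss = 10/K_a = 10/(170/9) = 9/17.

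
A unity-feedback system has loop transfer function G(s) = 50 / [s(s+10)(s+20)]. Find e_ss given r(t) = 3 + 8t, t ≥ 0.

32

One free integrator in G(s): this is a type 1 system. Taking each input component in turn:
  • 3: tracked with zero error.
  • 8t: e_ss = 8/K_v with K_v=0.25 → 32.
Total e_ss = 32.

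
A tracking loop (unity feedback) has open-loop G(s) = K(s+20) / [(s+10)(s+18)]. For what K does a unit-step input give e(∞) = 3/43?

G(s) has no factors of s in the denominator, so the system is type 0.
K_p = lim_{s→0} G(s) = K·20 / (10·18) = (1/9)·K.
e_ss = 1/(1 + K_p) = 3/43 ⇒ 1 + (1/9)·K = 43/3 ⇒ K = 120.

120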